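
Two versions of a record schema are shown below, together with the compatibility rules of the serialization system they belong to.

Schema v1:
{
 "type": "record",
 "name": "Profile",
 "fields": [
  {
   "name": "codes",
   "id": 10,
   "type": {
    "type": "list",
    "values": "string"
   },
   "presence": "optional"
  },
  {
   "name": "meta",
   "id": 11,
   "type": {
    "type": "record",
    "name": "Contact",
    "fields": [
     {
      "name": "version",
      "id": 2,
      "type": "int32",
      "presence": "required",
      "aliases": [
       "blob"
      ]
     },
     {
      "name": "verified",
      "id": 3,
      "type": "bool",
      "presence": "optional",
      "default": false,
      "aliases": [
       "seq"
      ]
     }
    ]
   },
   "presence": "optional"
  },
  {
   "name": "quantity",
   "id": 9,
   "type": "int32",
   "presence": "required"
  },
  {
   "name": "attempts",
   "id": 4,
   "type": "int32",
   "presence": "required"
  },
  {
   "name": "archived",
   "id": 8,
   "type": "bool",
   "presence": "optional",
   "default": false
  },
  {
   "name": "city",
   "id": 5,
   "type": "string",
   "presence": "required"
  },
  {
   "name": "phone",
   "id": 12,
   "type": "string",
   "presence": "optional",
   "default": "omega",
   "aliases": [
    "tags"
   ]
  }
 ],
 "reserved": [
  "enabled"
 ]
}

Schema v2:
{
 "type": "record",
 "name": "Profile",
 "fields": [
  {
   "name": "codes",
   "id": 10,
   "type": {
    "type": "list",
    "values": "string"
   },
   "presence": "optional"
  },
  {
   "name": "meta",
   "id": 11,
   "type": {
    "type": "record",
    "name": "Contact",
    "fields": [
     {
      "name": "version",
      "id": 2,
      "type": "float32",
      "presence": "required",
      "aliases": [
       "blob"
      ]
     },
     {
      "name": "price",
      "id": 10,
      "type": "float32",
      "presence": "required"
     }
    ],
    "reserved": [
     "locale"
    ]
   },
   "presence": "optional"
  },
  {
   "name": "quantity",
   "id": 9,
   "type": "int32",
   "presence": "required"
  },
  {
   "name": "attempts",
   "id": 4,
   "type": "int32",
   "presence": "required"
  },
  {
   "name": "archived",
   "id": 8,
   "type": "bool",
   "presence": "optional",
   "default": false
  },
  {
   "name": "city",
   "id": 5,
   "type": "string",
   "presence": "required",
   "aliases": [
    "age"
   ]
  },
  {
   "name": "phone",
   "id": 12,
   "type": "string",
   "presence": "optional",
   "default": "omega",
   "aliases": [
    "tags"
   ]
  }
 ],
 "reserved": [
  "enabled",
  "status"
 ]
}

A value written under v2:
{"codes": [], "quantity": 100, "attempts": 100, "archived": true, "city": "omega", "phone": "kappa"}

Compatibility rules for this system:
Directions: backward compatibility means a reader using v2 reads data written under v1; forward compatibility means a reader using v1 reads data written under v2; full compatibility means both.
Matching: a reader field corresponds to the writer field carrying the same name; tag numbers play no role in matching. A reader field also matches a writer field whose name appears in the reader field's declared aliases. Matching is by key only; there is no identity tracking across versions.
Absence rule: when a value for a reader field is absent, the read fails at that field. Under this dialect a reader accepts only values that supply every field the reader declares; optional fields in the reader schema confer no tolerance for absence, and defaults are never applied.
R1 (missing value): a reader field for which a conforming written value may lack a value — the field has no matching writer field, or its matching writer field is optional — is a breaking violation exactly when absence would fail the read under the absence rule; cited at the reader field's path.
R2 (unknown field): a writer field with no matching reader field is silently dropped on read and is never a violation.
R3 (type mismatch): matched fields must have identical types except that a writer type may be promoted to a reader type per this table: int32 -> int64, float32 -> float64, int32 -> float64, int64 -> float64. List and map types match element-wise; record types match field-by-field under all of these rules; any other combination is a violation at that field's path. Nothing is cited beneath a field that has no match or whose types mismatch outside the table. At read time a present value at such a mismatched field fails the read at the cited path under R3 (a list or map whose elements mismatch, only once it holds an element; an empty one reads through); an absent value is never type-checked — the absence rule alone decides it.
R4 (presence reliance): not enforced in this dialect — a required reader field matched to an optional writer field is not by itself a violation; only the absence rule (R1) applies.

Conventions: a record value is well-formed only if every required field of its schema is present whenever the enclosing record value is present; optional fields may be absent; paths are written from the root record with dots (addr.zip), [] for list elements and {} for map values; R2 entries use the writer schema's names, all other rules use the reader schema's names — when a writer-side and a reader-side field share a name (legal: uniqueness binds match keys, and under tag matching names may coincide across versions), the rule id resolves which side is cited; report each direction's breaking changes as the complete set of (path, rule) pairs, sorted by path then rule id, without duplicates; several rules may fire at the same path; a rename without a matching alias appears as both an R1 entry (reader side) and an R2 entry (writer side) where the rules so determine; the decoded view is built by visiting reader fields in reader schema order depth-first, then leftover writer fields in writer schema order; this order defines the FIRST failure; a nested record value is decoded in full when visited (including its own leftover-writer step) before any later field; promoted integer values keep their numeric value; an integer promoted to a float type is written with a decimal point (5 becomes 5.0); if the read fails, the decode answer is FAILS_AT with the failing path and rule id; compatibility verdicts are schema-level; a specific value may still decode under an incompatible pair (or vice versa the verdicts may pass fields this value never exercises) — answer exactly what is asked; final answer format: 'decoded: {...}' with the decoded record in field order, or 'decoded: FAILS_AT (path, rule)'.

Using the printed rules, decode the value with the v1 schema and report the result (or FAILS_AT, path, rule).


decoded: FAILS_AT (meta, R1)

each type pair in Profile: writer, then reader
decode (reader v1):
  codes := []
  read fails at meta under R1 (no fill)
  => FAILS_AT (meta, R1)
remaining Profile differences; none change what is asked:
  removed field verified from record Contact -> a verdict-level change on Profile — the shown value reads the same
  field version in record Contact: type int32 changed to float32 -> a verdict-level change on Profile — the shown value reads the same
  added field price to record Contact: required float32, tag 10 (in v2 it sits last) -> a verdict-level change on Profile — the shown value reads the same


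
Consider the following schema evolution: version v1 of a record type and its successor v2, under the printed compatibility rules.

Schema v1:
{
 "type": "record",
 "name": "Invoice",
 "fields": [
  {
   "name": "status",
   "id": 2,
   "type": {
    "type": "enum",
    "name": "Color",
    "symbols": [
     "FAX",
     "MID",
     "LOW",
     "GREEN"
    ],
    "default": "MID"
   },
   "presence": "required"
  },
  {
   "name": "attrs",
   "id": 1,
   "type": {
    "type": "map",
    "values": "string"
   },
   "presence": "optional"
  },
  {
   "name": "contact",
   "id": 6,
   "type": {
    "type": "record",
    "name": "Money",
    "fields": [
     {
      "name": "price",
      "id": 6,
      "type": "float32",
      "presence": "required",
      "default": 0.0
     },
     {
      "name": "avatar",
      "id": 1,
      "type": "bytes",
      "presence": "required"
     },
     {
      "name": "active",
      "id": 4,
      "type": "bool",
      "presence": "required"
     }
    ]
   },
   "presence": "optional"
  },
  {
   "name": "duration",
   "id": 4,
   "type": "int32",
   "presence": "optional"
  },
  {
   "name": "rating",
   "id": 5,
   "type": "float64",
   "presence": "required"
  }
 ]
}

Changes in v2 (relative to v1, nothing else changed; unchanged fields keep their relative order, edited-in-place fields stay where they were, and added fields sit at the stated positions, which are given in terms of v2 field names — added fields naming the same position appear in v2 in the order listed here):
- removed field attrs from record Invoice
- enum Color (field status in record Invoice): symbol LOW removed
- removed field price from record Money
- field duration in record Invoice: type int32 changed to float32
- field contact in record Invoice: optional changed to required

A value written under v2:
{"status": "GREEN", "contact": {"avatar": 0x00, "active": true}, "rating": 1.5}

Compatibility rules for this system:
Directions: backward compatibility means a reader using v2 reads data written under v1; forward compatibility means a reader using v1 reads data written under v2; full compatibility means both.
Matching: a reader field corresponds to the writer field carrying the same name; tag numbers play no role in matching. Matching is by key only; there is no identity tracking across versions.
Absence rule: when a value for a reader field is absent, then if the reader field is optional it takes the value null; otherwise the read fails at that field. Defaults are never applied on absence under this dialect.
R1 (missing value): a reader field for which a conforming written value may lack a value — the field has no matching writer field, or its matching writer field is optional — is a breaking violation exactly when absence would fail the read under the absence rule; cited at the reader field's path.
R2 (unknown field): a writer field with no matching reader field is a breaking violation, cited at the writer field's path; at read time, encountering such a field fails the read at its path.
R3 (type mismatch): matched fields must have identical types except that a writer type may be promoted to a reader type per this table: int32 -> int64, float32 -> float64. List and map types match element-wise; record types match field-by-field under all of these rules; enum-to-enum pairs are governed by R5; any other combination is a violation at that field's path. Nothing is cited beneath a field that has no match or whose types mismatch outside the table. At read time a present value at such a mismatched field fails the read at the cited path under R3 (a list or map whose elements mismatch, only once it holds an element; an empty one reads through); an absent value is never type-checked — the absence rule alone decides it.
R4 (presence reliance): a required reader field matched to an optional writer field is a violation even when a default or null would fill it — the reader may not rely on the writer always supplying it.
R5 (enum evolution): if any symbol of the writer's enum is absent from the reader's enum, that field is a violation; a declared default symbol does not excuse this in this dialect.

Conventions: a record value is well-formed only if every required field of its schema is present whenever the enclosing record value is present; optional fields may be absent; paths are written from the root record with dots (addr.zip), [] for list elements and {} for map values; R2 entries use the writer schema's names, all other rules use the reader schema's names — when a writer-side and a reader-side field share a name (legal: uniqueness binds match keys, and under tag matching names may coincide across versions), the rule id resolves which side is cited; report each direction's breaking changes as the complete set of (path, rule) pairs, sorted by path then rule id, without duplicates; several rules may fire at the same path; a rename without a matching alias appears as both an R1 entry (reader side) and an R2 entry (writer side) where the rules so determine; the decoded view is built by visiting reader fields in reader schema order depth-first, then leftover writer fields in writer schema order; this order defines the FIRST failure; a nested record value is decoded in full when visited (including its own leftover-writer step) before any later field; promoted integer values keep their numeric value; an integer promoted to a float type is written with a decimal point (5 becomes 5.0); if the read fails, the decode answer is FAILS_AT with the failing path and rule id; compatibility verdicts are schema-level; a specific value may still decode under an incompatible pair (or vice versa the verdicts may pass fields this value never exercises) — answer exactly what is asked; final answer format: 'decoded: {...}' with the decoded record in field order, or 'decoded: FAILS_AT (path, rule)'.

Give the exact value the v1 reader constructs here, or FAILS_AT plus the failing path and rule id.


decoded: FAILS_AT (contact.price, R1)

arrows below run writer -> reader for Invoice
decode (reader v1):
  status := "GREEN"
  attrs := null (missing; optional => null)
  read fails at contact.price under R1 (no fill)
  => FAILS_AT (contact.price, R1)
the other Invoice changes do not affect what is asked:
  removed field attrs from record Invoice -> schema-level compatibility only; this Invoice value's decode is unchanged
  enum Color (field status in record Invoice): symbol LOW removed -> schema-level compatibility only; this Invoice value's decode is unchanged
  field duration in record Invoice: type int32 changed to float32 -> schema-level compatibility only; this Invoice value's decode is unchanged


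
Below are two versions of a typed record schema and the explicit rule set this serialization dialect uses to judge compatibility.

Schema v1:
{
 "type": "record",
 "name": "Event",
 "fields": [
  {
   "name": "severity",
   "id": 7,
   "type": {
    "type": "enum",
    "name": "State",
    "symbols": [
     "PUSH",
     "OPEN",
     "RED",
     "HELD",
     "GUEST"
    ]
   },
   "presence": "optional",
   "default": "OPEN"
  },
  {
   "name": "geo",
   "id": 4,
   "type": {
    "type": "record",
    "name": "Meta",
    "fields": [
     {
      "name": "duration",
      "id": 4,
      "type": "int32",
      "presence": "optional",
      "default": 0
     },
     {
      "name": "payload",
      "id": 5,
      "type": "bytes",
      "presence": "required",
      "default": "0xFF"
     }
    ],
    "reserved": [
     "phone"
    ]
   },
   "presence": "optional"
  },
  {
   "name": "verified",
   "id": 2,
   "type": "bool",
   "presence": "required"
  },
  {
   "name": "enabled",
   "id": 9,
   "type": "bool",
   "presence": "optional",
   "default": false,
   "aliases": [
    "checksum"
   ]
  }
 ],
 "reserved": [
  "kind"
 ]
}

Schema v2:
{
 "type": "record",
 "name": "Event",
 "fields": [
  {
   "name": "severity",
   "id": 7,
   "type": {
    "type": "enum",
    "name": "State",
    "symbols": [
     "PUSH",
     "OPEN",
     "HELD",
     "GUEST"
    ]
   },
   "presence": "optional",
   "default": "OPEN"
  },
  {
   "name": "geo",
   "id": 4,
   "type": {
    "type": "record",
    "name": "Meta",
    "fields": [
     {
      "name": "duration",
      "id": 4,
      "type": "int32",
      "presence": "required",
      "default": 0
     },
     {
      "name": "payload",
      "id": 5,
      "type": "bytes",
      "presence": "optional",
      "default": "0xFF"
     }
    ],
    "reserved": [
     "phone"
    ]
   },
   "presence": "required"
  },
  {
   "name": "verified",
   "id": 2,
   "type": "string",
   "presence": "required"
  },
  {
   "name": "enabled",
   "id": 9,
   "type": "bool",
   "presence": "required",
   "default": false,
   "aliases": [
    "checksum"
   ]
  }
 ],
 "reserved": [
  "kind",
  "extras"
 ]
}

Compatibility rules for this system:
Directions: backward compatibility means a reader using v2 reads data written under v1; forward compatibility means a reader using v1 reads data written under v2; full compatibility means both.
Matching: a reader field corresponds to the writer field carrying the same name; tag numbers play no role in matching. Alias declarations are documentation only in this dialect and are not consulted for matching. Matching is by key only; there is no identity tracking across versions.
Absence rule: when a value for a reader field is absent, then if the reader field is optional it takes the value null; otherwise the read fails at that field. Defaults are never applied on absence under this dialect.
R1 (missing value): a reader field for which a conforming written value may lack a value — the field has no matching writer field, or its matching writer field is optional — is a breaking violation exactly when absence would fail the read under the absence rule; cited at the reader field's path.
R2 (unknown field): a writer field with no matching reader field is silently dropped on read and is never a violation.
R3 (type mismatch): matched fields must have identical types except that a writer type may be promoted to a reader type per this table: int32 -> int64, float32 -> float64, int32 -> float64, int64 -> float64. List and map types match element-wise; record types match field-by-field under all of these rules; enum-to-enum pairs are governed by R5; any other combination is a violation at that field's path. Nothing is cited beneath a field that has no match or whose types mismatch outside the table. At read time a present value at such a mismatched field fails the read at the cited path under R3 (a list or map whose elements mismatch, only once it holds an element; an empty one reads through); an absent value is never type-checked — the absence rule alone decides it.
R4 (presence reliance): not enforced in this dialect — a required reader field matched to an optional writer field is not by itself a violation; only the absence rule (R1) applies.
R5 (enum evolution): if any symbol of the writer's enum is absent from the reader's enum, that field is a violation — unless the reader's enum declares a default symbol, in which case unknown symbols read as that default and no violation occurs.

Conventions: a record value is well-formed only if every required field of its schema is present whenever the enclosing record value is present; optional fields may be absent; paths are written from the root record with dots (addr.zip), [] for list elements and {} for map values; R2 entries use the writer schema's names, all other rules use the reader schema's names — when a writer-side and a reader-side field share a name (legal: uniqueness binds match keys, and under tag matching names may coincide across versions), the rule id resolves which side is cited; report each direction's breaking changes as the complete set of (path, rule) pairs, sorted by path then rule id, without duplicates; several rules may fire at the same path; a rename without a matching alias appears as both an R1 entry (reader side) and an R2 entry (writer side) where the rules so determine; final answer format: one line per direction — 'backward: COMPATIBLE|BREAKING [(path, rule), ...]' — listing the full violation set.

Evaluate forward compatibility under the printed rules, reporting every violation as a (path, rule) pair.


arrows below run writer -> reader for Event
forward for Event (reader v1, writer v2):
  severity <- severity (State -> State, writer optional)
  geo <- geo (Meta -> Meta, writer required)
  verified <- verified (string -> bool, writer required)
  enabled <- enabled (bool -> bool, writer required)
  geo.duration <- geo.duration (int32 -> int32, writer required)
  geo.payload <- geo.payload (bytes -> bytes, writer optional)
  breaking: (geo.payload, R1)
  breaking: (verified, R3)
  => 2 violation(s): forward is BREAKING for Event
the other Event changes do not affect what is asked:
  field enabled in record Event: optional changed to required -> matters only for Event's backward compatibility — outside the asked direction
  enum State (field severity in record Event): symbol RED removed -> matters only for Event's backward compatibility — outside the asked direction
  field duration in record Meta: optional changed to required -> matters only for Event's backward compatibility — outside the asked direction
  field geo in record Event: optional changed to required -> matters only for Event's backward compatibility — outside the asked direction

forward: BREAKING [(geo.payload, R1), (verified, R3)]


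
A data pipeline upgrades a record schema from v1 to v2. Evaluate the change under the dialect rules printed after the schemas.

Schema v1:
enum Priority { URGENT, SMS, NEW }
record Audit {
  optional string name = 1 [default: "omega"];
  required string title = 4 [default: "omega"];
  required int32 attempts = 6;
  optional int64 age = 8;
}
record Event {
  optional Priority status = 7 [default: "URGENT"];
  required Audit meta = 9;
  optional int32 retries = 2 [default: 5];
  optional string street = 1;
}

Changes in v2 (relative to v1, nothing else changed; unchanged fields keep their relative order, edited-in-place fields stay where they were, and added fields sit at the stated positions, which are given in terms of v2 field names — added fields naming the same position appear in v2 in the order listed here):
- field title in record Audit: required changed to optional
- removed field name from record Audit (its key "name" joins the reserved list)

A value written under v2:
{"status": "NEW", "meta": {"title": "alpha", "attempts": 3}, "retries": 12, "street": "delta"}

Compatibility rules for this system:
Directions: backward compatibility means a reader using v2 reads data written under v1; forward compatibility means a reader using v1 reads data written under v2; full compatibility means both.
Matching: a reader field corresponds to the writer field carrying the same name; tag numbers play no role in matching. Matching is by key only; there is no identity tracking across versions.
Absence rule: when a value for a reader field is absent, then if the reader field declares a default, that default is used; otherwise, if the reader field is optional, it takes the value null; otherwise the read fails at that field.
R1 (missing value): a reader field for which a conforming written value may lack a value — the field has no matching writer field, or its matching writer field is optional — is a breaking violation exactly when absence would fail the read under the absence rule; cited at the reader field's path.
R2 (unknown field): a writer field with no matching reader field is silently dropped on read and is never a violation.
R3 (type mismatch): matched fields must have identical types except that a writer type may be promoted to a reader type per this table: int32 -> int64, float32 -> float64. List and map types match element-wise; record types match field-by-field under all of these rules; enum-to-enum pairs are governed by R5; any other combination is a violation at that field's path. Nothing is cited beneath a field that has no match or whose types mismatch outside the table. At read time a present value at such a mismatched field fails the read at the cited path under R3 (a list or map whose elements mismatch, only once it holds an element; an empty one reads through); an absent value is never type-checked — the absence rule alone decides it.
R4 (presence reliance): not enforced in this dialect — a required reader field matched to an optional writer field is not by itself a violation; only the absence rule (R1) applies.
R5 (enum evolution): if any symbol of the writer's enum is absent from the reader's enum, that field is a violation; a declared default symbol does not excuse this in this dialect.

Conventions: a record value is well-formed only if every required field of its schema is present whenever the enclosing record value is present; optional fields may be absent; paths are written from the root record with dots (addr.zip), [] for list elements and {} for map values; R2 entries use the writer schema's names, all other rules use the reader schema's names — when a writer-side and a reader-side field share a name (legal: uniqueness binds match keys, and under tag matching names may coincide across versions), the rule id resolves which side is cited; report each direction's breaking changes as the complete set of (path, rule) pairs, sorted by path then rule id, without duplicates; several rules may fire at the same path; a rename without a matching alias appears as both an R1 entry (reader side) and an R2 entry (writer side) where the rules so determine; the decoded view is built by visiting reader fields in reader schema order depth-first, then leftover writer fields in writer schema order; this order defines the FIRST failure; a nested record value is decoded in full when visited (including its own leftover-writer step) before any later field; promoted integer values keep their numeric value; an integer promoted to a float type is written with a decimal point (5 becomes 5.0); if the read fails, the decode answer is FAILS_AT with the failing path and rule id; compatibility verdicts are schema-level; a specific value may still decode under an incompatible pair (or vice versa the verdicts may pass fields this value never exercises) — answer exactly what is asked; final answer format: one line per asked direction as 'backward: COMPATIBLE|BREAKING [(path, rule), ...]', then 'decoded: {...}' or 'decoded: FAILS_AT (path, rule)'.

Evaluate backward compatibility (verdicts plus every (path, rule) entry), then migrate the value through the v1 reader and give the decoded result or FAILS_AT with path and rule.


the writer's type comes first in each Event pair
backward for Event (reader v2, writer v1):
  writer optional, Priority -> Priority: reader status maps from writer status
  writer required, Audit -> Audit: reader meta maps from writer meta
  writer optional, int32 -> int32: reader retries maps from writer retries
  writer optional, string -> string: reader street maps from writer street
  writer required, string -> string: reader meta.title maps from writer meta.title
  writer required, int32 -> int32: reader meta.attempts maps from writer meta.attempts
  writer optional, int64 -> int64: reader meta.age maps from writer meta.age
  leftover writer field: meta.name
  => backward verdict for Event: COMPATIBLE, no violations
decode walk for Event under reader schema v1:
  status := "NEW"
  meta.name := "omega" (absent -> default)
  meta.title := "alpha"
  meta.attempts := 3
  meta.age := null (absent, optional -> null)
  retries := 12
  street := "delta"
  => decoded: {"status": "NEW", "meta": {"name": "omega", "title": "alpha", "attempts": 3, "age": null}, "retries": 12, "street": "delta"}
the rest of the Event diff is inert for this question:
  field title in record Audit: required changed to optional -> fires no rule on Event, leaving the asked answer as it is
  removed field name from record Audit (its key "name" joins the reserved list) -> fires no rule on Event, leaving the asked answer as it is

backward: COMPATIBLE []; decoded: {"status": "NEW", "meta": {"name": "omega", "title": "alpha", "attempts": 3, "age": null}, "retries": 12, "street": "delta"}


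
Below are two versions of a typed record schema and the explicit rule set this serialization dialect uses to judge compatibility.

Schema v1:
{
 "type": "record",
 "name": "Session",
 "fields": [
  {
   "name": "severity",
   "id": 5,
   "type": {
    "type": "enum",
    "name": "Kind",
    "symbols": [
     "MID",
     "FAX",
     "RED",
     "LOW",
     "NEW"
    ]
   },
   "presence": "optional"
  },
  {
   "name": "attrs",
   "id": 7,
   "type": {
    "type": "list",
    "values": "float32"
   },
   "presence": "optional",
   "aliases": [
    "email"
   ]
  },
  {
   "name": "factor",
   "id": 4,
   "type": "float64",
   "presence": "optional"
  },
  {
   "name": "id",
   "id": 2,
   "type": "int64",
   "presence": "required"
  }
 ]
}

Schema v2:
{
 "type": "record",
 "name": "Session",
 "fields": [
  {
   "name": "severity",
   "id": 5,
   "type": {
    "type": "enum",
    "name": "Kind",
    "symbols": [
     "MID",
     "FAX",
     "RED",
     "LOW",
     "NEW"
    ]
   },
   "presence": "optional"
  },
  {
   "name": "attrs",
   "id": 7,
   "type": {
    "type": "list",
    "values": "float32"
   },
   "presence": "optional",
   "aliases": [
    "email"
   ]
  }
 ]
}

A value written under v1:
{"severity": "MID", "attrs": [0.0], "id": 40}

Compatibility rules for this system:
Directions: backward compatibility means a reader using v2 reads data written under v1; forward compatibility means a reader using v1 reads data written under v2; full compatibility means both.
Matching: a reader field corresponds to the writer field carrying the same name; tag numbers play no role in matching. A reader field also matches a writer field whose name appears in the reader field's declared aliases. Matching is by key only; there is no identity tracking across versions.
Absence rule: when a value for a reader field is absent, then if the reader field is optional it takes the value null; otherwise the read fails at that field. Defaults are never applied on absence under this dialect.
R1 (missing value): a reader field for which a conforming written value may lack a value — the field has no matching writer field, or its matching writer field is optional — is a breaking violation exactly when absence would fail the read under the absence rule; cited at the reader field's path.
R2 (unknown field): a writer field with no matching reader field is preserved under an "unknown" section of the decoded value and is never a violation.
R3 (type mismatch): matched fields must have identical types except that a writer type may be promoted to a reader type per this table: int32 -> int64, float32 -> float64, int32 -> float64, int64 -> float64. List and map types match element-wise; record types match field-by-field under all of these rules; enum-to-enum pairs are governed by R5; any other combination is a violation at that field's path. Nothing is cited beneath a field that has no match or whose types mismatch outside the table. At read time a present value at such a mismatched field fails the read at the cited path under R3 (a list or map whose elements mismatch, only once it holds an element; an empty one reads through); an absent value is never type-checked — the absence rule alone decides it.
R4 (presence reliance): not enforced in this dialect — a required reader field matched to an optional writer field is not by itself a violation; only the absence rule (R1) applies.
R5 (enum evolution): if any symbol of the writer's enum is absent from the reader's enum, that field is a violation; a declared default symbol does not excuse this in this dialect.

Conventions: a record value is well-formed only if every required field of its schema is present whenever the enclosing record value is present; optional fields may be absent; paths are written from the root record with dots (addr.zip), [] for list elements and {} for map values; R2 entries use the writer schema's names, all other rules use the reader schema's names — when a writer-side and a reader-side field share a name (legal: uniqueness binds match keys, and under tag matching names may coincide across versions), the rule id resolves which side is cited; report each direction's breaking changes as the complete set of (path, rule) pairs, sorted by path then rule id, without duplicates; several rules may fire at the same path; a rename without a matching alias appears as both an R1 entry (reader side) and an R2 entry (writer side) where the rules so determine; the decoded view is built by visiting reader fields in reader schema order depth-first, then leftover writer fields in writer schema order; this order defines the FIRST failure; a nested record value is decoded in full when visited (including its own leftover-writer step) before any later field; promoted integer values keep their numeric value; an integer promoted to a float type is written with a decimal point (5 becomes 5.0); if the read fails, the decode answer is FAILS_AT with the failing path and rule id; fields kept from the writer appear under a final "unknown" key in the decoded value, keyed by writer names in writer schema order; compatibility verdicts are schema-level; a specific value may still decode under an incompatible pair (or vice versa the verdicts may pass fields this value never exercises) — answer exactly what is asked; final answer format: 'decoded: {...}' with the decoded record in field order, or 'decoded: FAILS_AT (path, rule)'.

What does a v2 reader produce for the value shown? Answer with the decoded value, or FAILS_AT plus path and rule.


arrows below run writer -> reader for Session
migrating the Session value to v2:
  severity := "MID"
  attrs := [0.0]
  writer id: kept under "unknown"
  => decoded: {"severity": "MID", "attrs": [0.0], "unknown": {"id": 40}}

decoded: {"severity": "MID", "attrs": [0.0], "unknown": {"id": 40}}


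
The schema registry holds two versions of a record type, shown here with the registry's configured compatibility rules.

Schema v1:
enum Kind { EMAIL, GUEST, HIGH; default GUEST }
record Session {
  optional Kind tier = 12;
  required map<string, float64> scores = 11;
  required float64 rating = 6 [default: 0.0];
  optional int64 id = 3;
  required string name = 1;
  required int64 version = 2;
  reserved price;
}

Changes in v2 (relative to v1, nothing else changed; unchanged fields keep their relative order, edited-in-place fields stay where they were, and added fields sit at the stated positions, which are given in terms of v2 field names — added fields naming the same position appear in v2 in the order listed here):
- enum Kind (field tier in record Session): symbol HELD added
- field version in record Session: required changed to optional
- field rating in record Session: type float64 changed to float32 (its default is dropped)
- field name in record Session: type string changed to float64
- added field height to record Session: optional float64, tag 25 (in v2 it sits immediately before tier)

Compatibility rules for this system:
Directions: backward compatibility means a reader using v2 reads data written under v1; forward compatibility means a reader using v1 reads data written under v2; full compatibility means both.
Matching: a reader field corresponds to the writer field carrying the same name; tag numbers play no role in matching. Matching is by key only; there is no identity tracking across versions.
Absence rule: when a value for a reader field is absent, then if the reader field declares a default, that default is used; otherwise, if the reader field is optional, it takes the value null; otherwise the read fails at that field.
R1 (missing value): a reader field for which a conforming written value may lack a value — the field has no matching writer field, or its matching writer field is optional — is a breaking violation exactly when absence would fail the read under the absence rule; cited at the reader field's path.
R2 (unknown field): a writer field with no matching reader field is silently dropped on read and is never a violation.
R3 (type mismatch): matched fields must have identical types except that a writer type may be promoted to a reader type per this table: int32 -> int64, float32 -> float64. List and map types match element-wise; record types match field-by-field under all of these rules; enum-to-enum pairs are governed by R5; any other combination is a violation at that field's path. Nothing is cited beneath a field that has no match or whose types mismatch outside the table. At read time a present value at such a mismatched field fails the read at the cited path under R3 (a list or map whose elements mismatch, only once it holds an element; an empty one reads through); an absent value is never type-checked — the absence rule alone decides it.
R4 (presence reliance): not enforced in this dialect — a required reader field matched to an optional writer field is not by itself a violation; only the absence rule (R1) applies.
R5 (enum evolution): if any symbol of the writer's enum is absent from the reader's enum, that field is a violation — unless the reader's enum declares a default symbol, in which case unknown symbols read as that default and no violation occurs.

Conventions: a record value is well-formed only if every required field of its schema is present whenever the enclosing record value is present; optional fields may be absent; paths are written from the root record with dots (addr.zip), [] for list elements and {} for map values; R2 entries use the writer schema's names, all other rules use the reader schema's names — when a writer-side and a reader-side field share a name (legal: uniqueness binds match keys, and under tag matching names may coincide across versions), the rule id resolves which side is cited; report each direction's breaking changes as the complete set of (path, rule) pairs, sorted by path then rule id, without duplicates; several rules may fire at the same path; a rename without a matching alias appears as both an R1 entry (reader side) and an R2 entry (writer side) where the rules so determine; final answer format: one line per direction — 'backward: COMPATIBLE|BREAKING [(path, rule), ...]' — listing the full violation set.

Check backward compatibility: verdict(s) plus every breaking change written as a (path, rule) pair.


backward: BREAKING [(name, R3), (rating, R3)]

the writer's type comes first in each Session pair
checking backward for Session: reader v2 against writer v1:
  height: no writer-side match
  tier: Kind -> Kind, writer optional; from tier
  scores: map<string, float64> -> map<string, float64>, writer required; from scores
  rating: float64 -> float32, writer required; from rating
  id: int64 -> int64, writer optional; from id
  name: string -> float64, writer required; from name
  version: int64 -> int64, writer required; from version
  breaking: (name, R3)
  breaking: (rating, R3)
  backward on Session therefore BREAKING (2)
the rest of the Session diff is inert for this question:
  enum Kind (field tier in record Session): symbol HELD added -> inert for the asked Session verdict: nothing fires
  field version in record Session: required changed to optional -> its effect on Session is confined to the forward direction, not asked
  added field height to record Session: optional float64, tag 25 (in v2 it sits immediately before tier) -> inert for the asked Session verdict: nothing fires


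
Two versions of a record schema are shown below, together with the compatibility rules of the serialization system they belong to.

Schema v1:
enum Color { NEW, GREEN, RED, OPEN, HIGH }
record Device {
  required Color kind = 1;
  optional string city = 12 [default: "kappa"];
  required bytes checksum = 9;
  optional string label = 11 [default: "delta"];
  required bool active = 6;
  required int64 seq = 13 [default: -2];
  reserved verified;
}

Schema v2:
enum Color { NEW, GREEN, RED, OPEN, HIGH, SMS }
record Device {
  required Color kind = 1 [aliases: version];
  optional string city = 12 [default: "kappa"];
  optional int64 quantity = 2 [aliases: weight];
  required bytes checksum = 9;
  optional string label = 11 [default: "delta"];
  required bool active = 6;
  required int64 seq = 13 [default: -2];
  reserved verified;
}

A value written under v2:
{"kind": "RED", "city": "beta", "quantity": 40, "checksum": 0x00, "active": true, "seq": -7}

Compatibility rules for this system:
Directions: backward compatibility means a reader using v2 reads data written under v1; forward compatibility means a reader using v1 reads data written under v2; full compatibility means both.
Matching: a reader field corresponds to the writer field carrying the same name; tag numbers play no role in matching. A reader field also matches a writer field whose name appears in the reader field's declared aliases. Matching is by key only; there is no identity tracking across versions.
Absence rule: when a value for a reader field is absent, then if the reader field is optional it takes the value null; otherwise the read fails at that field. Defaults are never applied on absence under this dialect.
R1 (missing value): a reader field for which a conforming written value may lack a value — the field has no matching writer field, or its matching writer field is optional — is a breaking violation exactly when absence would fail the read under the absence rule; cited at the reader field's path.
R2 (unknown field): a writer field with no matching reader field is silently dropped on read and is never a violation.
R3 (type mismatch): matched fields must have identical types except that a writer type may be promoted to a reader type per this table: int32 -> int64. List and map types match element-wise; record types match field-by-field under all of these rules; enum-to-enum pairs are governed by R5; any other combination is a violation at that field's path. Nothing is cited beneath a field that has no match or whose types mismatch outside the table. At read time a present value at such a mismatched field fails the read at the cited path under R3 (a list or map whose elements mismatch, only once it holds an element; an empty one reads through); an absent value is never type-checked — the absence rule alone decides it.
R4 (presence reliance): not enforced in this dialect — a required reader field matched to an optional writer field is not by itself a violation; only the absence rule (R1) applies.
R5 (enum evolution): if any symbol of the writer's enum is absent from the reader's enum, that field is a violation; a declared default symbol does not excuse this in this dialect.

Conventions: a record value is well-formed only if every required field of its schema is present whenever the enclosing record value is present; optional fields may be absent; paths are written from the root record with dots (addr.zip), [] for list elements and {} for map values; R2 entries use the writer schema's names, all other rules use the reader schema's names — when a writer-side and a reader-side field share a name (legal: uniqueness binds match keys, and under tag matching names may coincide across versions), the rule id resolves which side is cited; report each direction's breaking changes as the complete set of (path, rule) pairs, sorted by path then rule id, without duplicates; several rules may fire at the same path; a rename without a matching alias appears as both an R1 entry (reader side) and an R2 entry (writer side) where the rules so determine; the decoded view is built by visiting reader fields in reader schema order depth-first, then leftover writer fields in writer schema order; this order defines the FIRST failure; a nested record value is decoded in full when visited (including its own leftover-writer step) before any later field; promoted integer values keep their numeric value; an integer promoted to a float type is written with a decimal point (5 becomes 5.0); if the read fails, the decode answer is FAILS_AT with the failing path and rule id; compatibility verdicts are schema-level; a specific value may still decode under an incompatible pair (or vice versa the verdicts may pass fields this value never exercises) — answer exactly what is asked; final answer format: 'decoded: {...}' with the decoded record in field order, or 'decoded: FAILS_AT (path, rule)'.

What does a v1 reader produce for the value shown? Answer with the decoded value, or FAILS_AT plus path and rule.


decoded: {"kind": "RED", "city": "beta", "checksum": 0x00, "label": null, "active": true, "seq": -7}

arrows below run writer -> reader for Device
decoding the Device value with the v1 reader:
  kind := "RED"
  city := "beta"
  checksum := 0x00
  label := null (not supplied -> null)
  active := true
  seq := -7
  writer quantity: unmatched, discarded
  => decoded: {"kind": "RED", "city": "beta", "checksum": 0x00, "label": null, "active": true, "seq": -7}
remaining Device differences; none change what is asked:
  enum Color (field kind in record Device): symbol SMS added -> matters for Device compatibility verdicts, not for this value's decode
  added field quantity to record Device: optional int64, tag 2 (in v2 it sits immediately before checksum) -> no rule fires on it and the decoded Device view is identical with or without it
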